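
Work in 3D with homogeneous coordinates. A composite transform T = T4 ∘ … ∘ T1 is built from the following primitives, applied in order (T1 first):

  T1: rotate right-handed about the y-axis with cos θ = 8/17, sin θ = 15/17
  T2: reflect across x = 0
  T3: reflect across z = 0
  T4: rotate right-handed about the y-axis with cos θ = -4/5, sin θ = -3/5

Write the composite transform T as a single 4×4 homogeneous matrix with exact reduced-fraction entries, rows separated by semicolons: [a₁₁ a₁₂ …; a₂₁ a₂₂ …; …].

T1 = [8/17 0 15/17 0; 0 1 0 0; -15/17 0 8/17 0; 0 0 0 1]
T2·T1 = [-8/17 0 -15/17 0; 0 1 0 0; -15/17 0 8/17 0; 0 0 0 1]
T3·…·T1 = [-8/17 0 -15/17 0; 0 1 0 0; 15/17 0 -8/17 0; 0 0 0 1]
T4·…·T1 = [-13/85 0 84/85 0; 0 1 0 0; -84/85 0 -13/85 0; 0 0 0 1]

T = [-13/85 0 84/85 0; 0 1 0 0; -84/85 0 -13/85 0; 0 0 0 1]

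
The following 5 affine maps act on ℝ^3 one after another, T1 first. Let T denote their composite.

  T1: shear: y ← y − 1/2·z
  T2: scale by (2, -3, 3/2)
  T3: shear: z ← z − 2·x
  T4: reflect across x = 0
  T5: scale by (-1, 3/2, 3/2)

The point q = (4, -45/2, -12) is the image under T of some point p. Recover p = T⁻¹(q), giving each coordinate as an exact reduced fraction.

T1 = [1 0 0 0; 0 1 -1/2 0; 0 0 1 0; 0 0 0 1]
T2·T1 = [2 0 0 0; 0 -3 3/2 0; 0 0 3/2 0; 0 0 0 1]
T3·…·T1 = [2 0 0 0; 0 -3 3/2 0; -4 0 3/2 0; 0 0 0 1]
T4·…·T1 = [-2 0 0 0; 0 -3 3/2 0; -4 0 3/2 0; 0 0 0 1]
T5·…·T1 = [2 0 0 0; 0 -9/2 9/4 0; -6 0 9/4 0; 0 0 0 1]
det M = -81/4; M⁻¹ = [1/2 0 0 0; 2/3 -2/9 2/9 0; 4/3 0 4/9 0; 0 0 0 1]
M⁻¹ · (4, -45/2, -12)ᵀ = (2, 5, 0)ᵀ

p = (2, 5, 0)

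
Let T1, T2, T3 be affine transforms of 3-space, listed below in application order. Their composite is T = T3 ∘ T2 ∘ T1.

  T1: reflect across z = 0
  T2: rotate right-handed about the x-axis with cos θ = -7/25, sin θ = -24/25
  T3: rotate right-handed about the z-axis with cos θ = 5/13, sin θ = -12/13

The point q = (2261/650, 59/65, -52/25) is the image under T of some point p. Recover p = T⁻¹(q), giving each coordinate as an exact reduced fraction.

T1 = [1 0 0 0; 0 1 0 0; 0 0 -1 0; 0 0 0 1]
T2·T1 = [1 0 0 0; 0 -7/25 -24/25 0; 0 -24/25 7/25 0; 0 0 0 1]
T3·…·T1 = [5/13 -84/325 -288/325 0; -12/13 -7/65 -24/65 0; 0 -24/25 7/25 0; 0 0 0 1]
det M = -1; M⁻¹ = [5/13 -12/13 0 0; -84/325 -7/65 -24/25 0; -288/325 -24/65 7/25 0; 0 0 0 1]
M⁻¹ · (2261/650, 59/65, -52/25)ᵀ = (1/2, 1, -4)ᵀ

p = (1/2, 1, -4)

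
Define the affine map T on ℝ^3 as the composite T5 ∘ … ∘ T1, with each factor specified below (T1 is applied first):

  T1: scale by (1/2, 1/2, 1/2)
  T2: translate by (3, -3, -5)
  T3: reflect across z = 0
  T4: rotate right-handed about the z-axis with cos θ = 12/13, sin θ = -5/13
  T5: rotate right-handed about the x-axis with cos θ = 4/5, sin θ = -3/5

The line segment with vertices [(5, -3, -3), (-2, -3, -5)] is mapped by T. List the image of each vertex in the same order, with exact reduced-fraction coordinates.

T1 scale by (1/2, 1/2, 1/2): (5, -3, -3) → (5/2, -3/2, -3/2); (-2, -3, -5) → (-1, -3/2, -5/2)
T2 translate by (3, -3, -5): (5/2, -3/2, -3/2) → (11/2, -9/2, -13/2); (-1, -3/2, -5/2) → (2, -9/2, -15/2)
T3 reflect across z = 0: (11/2, -9/2, -13/2) → (11/2, -9/2, 13/2); (2, -9/2, -15/2) → (2, -9/2, 15/2)
T4 rotate right-handed about the z-axis with cos θ = 12/13, sin θ = -5/13: (11/2, -9/2, 13/2) → (87/26, -163/26, 13/2); (2, -9/2, 15/2) → (3/26, -64/13, 15/2)
T5 rotate right-handed about the x-axis with cos θ = 4/5, sin θ = -3/5: (87/26, -163/26, 13/2) → (87/26, -29/26, 233/26); (3/26, -64/13, 15/2) → (3/26, 73/130, 582/65)

image vertices: (87/26, -29/26, 233/26), (3/26, 73/130, 582/65)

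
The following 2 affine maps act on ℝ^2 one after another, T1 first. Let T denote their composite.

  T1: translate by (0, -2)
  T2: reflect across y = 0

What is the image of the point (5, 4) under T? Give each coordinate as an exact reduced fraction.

T1 translate by (0, -2): (5, 4) → (5, 2)
T2 reflect across y = 0: (5, 2) → (5, -2)

T(p) = (5, -2)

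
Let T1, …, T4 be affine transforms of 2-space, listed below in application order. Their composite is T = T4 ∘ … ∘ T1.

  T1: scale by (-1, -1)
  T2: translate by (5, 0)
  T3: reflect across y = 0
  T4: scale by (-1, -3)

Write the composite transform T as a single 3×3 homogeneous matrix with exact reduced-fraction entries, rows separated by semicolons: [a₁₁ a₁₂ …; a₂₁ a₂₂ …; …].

T1 = [-1 0 0; 0 -1 0; 0 0 1]
T2·T1 = [-1 0 5; 0 -1 0; 0 0 1]
T3·…·T1 = [-1 0 5; 0 1 0; 0 0 1]
T4·…·T1 = [1 0 -5; 0 -3 0; 0 0 1]

T = [1 0 -5; 0 -3 0; 0 0 1]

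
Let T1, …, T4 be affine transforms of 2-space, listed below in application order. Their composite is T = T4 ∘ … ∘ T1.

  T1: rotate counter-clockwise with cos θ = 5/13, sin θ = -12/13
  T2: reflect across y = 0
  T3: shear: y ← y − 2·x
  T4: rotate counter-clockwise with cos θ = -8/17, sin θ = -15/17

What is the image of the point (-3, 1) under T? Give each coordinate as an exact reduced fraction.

T(p) = (-501/221, 25/17)

T1 rotate counter-clockwise with cos θ = 5/13, sin θ = -12/13: (-3, 1) → (-3/13, 41/13)
T2 reflect across y = 0: (-3/13, 41/13) → (-3/13, -41/13)
T3 shear: y ← y − 2·x: (-3/13, -41/13) → (-3/13, -35/13)
T4 rotate counter-clockwise with cos θ = -8/17, sin θ = -15/17: (-3/13, -35/13) → (-501/221, 25/17)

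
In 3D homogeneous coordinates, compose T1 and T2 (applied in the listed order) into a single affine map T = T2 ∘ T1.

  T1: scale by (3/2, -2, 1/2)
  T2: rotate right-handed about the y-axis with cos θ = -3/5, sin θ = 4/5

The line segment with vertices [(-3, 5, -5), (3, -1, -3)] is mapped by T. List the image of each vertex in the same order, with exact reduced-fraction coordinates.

image vertices: (7/10, -10, 51/10), (-39/10, 2, -27/10)

T1 scale by (3/2, -2, 1/2): (-3, 5, -5) → (-9/2, -10, -5/2); (3, -1, -3) → (9/2, 2, -3/2)
T2 rotate right-handed about the y-axis with cos θ = -3/5, sin θ = 4/5: (-9/2, -10, -5/2) → (7/10, -10, 51/10); (9/2, 2, -3/2) → (-39/10, 2, -27/10)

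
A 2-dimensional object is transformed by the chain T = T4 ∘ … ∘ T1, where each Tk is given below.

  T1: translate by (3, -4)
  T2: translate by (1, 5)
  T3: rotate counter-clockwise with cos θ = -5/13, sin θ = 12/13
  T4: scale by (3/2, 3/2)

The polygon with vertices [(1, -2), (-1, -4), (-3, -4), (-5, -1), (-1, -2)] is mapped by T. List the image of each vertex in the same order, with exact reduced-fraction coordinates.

image vertices: (-3/2, 15/2), (63/26, 153/26), (93/26, 81/26), (15/26, -18/13), (-9/26, 123/26)

T1 translate by (3, -4): (1, -2) → (4, -6); (-1, -4) → (2, -8); (-3, -4) → (0, -8); (-5, -1) → (-2, -5); (-1, -2) → (2, -6)
T2 translate by (1, 5): (4, -6) → (5, -1); (2, -8) → (3, -3); (0, -8) → (1, -3); (-2, -5) → (-1, 0); (2, -6) → (3, -1)
T3 rotate counter-clockwise with cos θ = -5/13, sin θ = 12/13: (5, -1) → (-1, 5); (3, -3) → (21/13, 51/13); (1, -3) → (31/13, 27/13); (-1, 0) → (5/13, -12/13); (3, -1) → (-3/13, 41/13)
T4 scale by (3/2, 3/2): (-1, 5) → (-3/2, 15/2); (21/13, 51/13) → (63/26, 153/26); (31/13, 27/13) → (93/26, 81/26); (5/13, -12/13) → (15/26, -18/13); (-3/13, 41/13) → (-9/26, 123/26)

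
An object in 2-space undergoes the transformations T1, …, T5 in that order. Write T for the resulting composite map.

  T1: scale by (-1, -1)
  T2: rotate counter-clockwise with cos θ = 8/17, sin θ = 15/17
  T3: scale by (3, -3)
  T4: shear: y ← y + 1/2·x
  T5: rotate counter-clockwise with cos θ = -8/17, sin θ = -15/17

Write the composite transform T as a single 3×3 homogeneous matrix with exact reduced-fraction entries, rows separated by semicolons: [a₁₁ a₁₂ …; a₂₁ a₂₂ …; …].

T = [687/289 675/578 0; 96/289 -1047/289 0; 0 0 1]

T1 = [-1 0 0; 0 -1 0; 0 0 1]
T2·T1 = [-8/17 15/17 0; -15/17 -8/17 0; 0 0 1]
T3·…·T1 = [-24/17 45/17 0; 45/17 24/17 0; 0 0 1]
T4·…·T1 = [-24/17 45/17 0; 33/17 93/34 0; 0 0 1]
T5·…·T1 = [687/289 675/578 0; 96/289 -1047/289 0; 0 0 1]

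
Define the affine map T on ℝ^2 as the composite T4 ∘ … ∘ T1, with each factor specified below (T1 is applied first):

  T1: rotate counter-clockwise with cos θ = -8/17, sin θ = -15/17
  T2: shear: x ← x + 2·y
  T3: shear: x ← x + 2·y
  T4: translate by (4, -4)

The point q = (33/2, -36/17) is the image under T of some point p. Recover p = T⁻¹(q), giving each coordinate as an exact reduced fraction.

T1 = [-8/17 15/17 0; -15/17 -8/17 0; 0 0 1]
T2·T1 = [-38/17 -1/17 0; -15/17 -8/17 0; 0 0 1]
T3·…·T1 = [-4 -1 0; -15/17 -8/17 0; 0 0 1]
T4·…·T1 = [-4 -1 4; -15/17 -8/17 -4; 0 0 1]
det M = 1; M⁻¹ = [-8/17 1 100/17; 15/17 -4 -332/17; 0 0 1]
M⁻¹ · (33/2, -36/17)ᵀ = (-4, 7/2)ᵀ

p = (-4, 7/2)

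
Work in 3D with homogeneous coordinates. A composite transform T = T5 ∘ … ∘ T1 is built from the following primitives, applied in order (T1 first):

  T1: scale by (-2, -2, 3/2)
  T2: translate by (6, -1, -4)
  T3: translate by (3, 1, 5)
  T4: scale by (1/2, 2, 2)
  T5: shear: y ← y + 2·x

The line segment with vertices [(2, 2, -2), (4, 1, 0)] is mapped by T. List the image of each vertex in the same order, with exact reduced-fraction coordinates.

T1 scale by (-2, -2, 3/2): (2, 2, -2) → (-4, -4, -3); (4, 1, 0) → (-8, -2, 0)
T2 translate by (6, -1, -4): (-4, -4, -3) → (2, -5, -7); (-8, -2, 0) → (-2, -3, -4)
T3 translate by (3, 1, 5): (2, -5, -7) → (5, -4, -2); (-2, -3, -4) → (1, -2, 1)
T4 scale by (1/2, 2, 2): (5, -4, -2) → (5/2, -8, -4); (1, -2, 1) → (1/2, -4, 2)
T5 shear: y ← y + 2·x: (5/2, -8, -4) → (5/2, -3, -4); (1/2, -4, 2) → (1/2, -3, 2)

image vertices: (5/2, -3, -4), (1/2, -3, 2)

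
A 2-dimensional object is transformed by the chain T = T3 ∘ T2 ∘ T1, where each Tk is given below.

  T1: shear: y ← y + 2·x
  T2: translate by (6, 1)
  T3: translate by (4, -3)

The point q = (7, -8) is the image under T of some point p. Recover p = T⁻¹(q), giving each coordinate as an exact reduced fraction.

p = (-3, 0)

T1 = [1 0 0; 2 1 0; 0 0 1]
T2·T1 = [1 0 6; 2 1 1; 0 0 1]
T3·…·T1 = [1 0 10; 2 1 -2; 0 0 1]
det M = 1; M⁻¹ = [1 0 -10; -2 1 22; 0 0 1]
M⁻¹ · (7, -8)ᵀ = (-3, 0)ᵀ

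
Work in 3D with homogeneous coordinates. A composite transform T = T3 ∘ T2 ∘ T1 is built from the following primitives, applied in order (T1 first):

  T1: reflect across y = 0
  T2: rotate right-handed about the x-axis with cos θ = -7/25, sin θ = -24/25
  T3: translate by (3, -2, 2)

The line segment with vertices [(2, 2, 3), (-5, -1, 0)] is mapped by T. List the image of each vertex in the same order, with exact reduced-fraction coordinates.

image vertices: (5, 36/25, 77/25), (-2, -57/25, 26/25)

T1 reflect across y = 0: (2, 2, 3) → (2, -2, 3); (-5, -1, 0) → (-5, 1, 0)
T2 rotate right-handed about the x-axis with cos θ = -7/25, sin θ = -24/25: (2, -2, 3) → (2, 86/25, 27/25); (-5, 1, 0) → (-5, -7/25, -24/25)
T3 translate by (3, -2, 2): (2, 86/25, 27/25) → (5, 36/25, 77/25); (-5, -7/25, -24/25) → (-2, -57/25, 26/25)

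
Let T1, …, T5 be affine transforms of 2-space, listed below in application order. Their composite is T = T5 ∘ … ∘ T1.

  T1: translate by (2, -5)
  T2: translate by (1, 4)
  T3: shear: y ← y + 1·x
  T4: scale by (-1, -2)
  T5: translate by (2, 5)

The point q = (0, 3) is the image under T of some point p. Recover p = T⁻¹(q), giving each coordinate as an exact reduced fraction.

T1 = [1 0 2; 0 1 -5; 0 0 1]
T2·T1 = [1 0 3; 0 1 -1; 0 0 1]
T3·…·T1 = [1 0 3; 1 1 2; 0 0 1]
T4·…·T1 = [-1 0 -3; -2 -2 -4; 0 0 1]
T5·…·T1 = [-1 0 -1; -2 -2 1; 0 0 1]
det M = 2; M⁻¹ = [-1 0 -1; 1 -1/2 3/2; 0 0 1]
M⁻¹ · (0, 3)ᵀ = (-1, 0)ᵀ

p = (-1, 0)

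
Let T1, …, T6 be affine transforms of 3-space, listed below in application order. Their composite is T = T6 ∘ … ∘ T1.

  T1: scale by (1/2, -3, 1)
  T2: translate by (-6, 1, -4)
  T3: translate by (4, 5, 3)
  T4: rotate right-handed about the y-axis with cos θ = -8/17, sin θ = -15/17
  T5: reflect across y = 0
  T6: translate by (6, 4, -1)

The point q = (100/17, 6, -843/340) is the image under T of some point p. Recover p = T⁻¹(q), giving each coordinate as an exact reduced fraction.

p = (3/2, 8/3, 9/5)

T1 = [1/2 0 0 0; 0 -3 0 0; 0 0 1 0; 0 0 0 1]
T2·T1 = [1/2 0 0 -6; 0 -3 0 1; 0 0 1 -4; 0 0 0 1]
T3·…·T1 = [1/2 0 0 -2; 0 -3 0 6; 0 0 1 -1; 0 0 0 1]
T4·…·T1 = [-4/17 0 -15/17 31/17; 0 -3 0 6; 15/34 0 -8/17 -22/17; 0 0 0 1]
T5·…·T1 = [-4/17 0 -15/17 31/17; 0 3 0 -6; 15/34 0 -8/17 -22/17; 0 0 0 1]
T6·…·T1 = [-4/17 0 -15/17 133/17; 0 3 0 -2; 15/34 0 -8/17 -39/17; 0 0 0 1]
det M = 3/2; M⁻¹ = [-16/17 0 30/17 194/17; 0 1/3 0 2/3; -15/17 0 -8/17 99/17; 0 0 0 1]
M⁻¹ · (100/17, 6, -843/340)ᵀ = (3/2, 8/3, 9/5)ᵀ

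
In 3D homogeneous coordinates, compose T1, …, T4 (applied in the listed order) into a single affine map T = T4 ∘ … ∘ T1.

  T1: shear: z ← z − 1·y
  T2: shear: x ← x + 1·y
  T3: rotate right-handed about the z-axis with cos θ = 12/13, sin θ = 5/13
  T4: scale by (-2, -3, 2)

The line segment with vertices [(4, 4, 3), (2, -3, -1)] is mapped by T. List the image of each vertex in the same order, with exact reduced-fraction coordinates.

image vertices: (-152/13, -264/13, -2), (-6/13, 123/13, 4)

T1 shear: z ← z − 1·y: (4, 4, 3) → (4, 4, -1); (2, -3, -1) → (2, -3, 2)
T2 shear: x ← x + 1·y: (4, 4, -1) → (8, 4, -1); (2, -3, 2) → (-1, -3, 2)
T3 rotate right-handed about the z-axis with cos θ = 12/13, sin θ = 5/13: (8, 4, -1) → (76/13, 88/13, -1); (-1, -3, 2) → (3/13, -41/13, 2)
T4 scale by (-2, -3, 2): (76/13, 88/13, -1) → (-152/13, -264/13, -2); (3/13, -41/13, 2) → (-6/13, 123/13, 4)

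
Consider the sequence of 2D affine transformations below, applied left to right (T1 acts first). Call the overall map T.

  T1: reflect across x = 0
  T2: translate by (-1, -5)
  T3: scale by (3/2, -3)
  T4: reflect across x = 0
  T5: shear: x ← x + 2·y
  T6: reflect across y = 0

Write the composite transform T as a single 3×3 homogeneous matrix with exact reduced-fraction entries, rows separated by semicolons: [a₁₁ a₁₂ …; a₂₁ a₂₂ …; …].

T = [3/2 -6 63/2; 0 3 -15; 0 0 1]

T1 = [-1 0 0; 0 1 0; 0 0 1]
T2·T1 = [-1 0 -1; 0 1 -5; 0 0 1]
T3·…·T1 = [-3/2 0 -3/2; 0 -3 15; 0 0 1]
T4·…·T1 = [3/2 0 3/2; 0 -3 15; 0 0 1]
T5·…·T1 = [3/2 -6 63/2; 0 -3 15; 0 0 1]
T6·…·T1 = [3/2 -6 63/2; 0 3 -15; 0 0 1]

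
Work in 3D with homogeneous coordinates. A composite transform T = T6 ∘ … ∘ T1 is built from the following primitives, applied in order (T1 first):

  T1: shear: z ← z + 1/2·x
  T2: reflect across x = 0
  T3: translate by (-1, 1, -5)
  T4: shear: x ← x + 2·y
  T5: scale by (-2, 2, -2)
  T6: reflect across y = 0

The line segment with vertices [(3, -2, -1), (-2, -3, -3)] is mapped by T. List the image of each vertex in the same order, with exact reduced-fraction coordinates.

image vertices: (12, 2, 9), (6, 4, 18)

T1 shear: z ← z + 1/2·x: (3, -2, -1) → (3, -2, 1/2); (-2, -3, -3) → (-2, -3, -4)
T2 reflect across x = 0: (3, -2, 1/2) → (-3, -2, 1/2); (-2, -3, -4) → (2, -3, -4)
T3 translate by (-1, 1, -5): (-3, -2, 1/2) → (-4, -1, -9/2); (2, -3, -4) → (1, -2, -9)
T4 shear: x ← x + 2·y: (-4, -1, -9/2) → (-6, -1, -9/2); (1, -2, -9) → (-3, -2, -9)
T5 scale by (-2, 2, -2): (-6, -1, -9/2) → (12, -2, 9); (-3, -2, -9) → (6, -4, 18)
T6 reflect across y = 0: (12, -2, 9) → (12, 2, 9); (6, -4, 18) → (6, 4, 18)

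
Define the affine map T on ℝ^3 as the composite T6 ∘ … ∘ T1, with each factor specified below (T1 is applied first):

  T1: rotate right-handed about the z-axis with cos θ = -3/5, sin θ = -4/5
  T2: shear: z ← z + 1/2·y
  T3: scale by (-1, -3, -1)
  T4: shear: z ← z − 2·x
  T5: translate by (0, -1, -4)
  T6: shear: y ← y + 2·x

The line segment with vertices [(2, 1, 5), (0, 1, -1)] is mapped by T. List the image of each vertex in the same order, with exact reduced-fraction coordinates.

T1 rotate right-handed about the z-axis with cos θ = -3/5, sin θ = -4/5: (2, 1, 5) → (-2/5, -11/5, 5); (0, 1, -1) → (4/5, -3/5, -1)
T2 shear: z ← z + 1/2·y: (-2/5, -11/5, 5) → (-2/5, -11/5, 39/10); (4/5, -3/5, -1) → (4/5, -3/5, -13/10)
T3 scale by (-1, -3, -1): (-2/5, -11/5, 39/10) → (2/5, 33/5, -39/10); (4/5, -3/5, -13/10) → (-4/5, 9/5, 13/10)
T4 shear: z ← z − 2·x: (2/5, 33/5, -39/10) → (2/5, 33/5, -47/10); (-4/5, 9/5, 13/10) → (-4/5, 9/5, 29/10)
T5 translate by (0, -1, -4): (2/5, 33/5, -47/10) → (2/5, 28/5, -87/10); (-4/5, 9/5, 29/10) → (-4/5, 4/5, -11/10)
T6 shear: y ← y + 2·x: (2/5, 28/5, -87/10) → (2/5, 32/5, -87/10); (-4/5, 4/5, -11/10) → (-4/5, -4/5, -11/10)

image vertices: (2/5, 32/5, -87/10), (-4/5, -4/5, -11/10)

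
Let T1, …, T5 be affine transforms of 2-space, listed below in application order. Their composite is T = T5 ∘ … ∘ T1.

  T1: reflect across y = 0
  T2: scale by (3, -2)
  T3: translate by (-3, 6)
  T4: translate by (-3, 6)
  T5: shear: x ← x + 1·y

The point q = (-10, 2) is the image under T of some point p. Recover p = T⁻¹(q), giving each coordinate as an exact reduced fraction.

p = (-2, -5)

T1 = [1 0 0; 0 -1 0; 0 0 1]
T2·T1 = [3 0 0; 0 2 0; 0 0 1]
T3·…·T1 = [3 0 -3; 0 2 6; 0 0 1]
T4·…·T1 = [3 0 -6; 0 2 12; 0 0 1]
T5·…·T1 = [3 2 6; 0 2 12; 0 0 1]
det M = 6; M⁻¹ = [1/3 -1/3 2; 0 1/2 -6; 0 0 1]
M⁻¹ · (-10, 2)ᵀ = (-2, -5)ᵀ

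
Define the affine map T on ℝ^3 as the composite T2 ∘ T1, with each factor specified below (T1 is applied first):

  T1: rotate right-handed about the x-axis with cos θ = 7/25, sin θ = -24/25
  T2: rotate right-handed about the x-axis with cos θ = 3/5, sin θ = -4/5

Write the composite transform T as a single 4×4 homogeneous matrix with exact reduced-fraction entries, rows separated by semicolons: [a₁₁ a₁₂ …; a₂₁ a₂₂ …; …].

T1 = [1 0 0 0; 0 7/25 24/25 0; 0 -24/25 7/25 0; 0 0 0 1]
T2·T1 = [1 0 0 0; 0 -3/5 4/5 0; 0 -4/5 -3/5 0; 0 0 0 1]

T = [1 0 0 0; 0 -3/5 4/5 0; 0 -4/5 -3/5 0; 0 0 0 1]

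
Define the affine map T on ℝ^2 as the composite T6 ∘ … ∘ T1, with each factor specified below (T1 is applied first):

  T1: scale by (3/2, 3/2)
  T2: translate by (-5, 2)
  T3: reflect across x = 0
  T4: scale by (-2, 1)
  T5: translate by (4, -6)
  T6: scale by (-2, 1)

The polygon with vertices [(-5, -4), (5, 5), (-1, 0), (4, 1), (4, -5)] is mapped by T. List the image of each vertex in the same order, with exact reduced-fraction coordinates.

image vertices: (42, -10), (-18, 7/2), (18, -4), (-12, -5/2), (-12, -23/2)

T1 scale by (3/2, 3/2): (-5, -4) → (-15/2, -6); (5, 5) → (15/2, 15/2); (-1, 0) → (-3/2, 0); (4, 1) → (6, 3/2); (4, -5) → (6, -15/2)
T2 translate by (-5, 2): (-15/2, -6) → (-25/2, -4); (15/2, 15/2) → (5/2, 19/2); (-3/2, 0) → (-13/2, 2); (6, 3/2) → (1, 7/2); (6, -15/2) → (1, -11/2)
T3 reflect across x = 0: (-25/2, -4) → (25/2, -4); (5/2, 19/2) → (-5/2, 19/2); (-13/2, 2) → (13/2, 2); (1, 7/2) → (-1, 7/2); (1, -11/2) → (-1, -11/2)
T4 scale by (-2, 1): (25/2, -4) → (-25, -4); (-5/2, 19/2) → (5, 19/2); (13/2, 2) → (-13, 2); (-1, 7/2) → (2, 7/2); (-1, -11/2) → (2, -11/2)
T5 translate by (4, -6): (-25, -4) → (-21, -10); (5, 19/2) → (9, 7/2); (-13, 2) → (-9, -4); (2, 7/2) → (6, -5/2); (2, -11/2) → (6, -23/2)
T6 scale by (-2, 1): (-21, -10) → (42, -10); (9, 7/2) → (-18, 7/2); (-9, -4) → (18, -4); (6, -5/2) → (-12, -5/2); (6, -23/2) → (-12, -23/2)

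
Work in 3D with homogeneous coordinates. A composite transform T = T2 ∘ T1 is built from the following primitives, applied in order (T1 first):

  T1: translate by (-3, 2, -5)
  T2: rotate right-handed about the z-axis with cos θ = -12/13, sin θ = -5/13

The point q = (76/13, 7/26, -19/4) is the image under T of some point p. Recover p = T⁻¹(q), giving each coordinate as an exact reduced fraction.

p = (-5/2, 0, 1/4)

T1 = [1 0 0 -3; 0 1 0 2; 0 0 1 -5; 0 0 0 1]
T2·T1 = [-12/13 5/13 0 46/13; -5/13 -12/13 0 -9/13; 0 0 1 -5; 0 0 0 1]
det M = 1; M⁻¹ = [-12/13 -5/13 0 3; 5/13 -12/13 0 -2; 0 0 1 5; 0 0 0 1]
M⁻¹ · (76/13, 7/26, -19/4)ᵀ = (-5/2, 0, 1/4)ᵀ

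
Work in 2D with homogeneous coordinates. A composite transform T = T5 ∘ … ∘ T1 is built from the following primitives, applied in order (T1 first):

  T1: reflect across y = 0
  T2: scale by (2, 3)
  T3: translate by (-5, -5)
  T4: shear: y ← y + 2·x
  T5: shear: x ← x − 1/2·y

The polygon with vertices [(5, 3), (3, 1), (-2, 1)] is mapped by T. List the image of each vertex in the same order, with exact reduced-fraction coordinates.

T1 reflect across y = 0: (5, 3) → (5, -3); (3, 1) → (3, -1); (-2, 1) → (-2, -1)
T2 scale by (2, 3): (5, -3) → (10, -9); (3, -1) → (6, -3); (-2, -1) → (-4, -3)
T3 translate by (-5, -5): (10, -9) → (5, -14); (6, -3) → (1, -8); (-4, -3) → (-9, -8)
T4 shear: y ← y + 2·x: (5, -14) → (5, -4); (1, -8) → (1, -6); (-9, -8) → (-9, -26)
T5 shear: x ← x − 1/2·y: (5, -4) → (7, -4); (1, -6) → (4, -6); (-9, -26) → (4, -26)

image vertices: (7, -4), (4, -6), (4, -26)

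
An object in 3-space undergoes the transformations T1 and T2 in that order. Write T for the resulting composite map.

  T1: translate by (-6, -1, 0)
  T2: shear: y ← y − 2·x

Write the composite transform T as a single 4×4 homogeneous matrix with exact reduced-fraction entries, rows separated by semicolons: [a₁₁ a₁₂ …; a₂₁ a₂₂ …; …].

T = [1 0 0 -6; -2 1 0 11; 0 0 1 0; 0 0 0 1]

T1 = [1 0 0 -6; 0 1 0 -1; 0 0 1 0; 0 0 0 1]
T2·T1 = [1 0 0 -6; -2 1 0 11; 0 0 1 0; 0 0 0 1]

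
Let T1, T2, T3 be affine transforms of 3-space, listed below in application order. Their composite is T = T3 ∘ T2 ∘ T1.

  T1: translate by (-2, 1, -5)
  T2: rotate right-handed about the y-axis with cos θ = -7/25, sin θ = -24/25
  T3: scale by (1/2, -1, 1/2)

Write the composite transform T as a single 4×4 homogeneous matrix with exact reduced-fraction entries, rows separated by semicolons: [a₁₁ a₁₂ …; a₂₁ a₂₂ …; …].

T = [-7/50 0 -12/25 67/25; 0 -1 0 -1; 12/25 0 -7/50 -13/50; 0 0 0 1]

T1 = [1 0 0 -2; 0 1 0 1; 0 0 1 -5; 0 0 0 1]
T2·T1 = [-7/25 0 -24/25 134/25; 0 1 0 1; 24/25 0 -7/25 -13/25; 0 0 0 1]
T3·…·T1 = [-7/50 0 -12/25 67/25; 0 -1 0 -1; 12/25 0 -7/50 -13/50; 0 0 0 1]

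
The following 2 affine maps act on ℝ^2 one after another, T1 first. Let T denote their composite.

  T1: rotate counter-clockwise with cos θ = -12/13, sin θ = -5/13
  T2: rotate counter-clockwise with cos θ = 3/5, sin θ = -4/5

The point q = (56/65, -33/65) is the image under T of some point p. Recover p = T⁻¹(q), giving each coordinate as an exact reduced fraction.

p = (-1, 0)

T1 = [-12/13 5/13 0; -5/13 -12/13 0; 0 0 1]
T2·T1 = [-56/65 -33/65 0; 33/65 -56/65 0; 0 0 1]
det M = 1; M⁻¹ = [-56/65 33/65 0; -33/65 -56/65 0; 0 0 1]
M⁻¹ · (56/65, -33/65)ᵀ = (-1, 0)ᵀ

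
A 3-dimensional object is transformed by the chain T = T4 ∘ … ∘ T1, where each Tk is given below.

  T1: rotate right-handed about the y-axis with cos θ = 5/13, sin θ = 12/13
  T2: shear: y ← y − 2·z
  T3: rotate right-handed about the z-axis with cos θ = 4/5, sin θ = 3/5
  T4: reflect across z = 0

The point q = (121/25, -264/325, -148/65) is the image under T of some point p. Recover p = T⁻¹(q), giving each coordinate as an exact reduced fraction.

p = (-4/5, 1, 4)

T1 = [5/13 0 12/13 0; 0 1 0 0; -12/13 0 5/13 0; 0 0 0 1]
T2·T1 = [5/13 0 12/13 0; 24/13 1 -10/13 0; -12/13 0 5/13 0; 0 0 0 1]
T3·…·T1 = [-4/5 -3/5 6/5 0; 111/65 4/5 -4/65 0; -12/13 0 5/13 0; 0 0 0 1]
T4·…·T1 = [-4/5 -3/5 6/5 0; 111/65 4/5 -4/65 0; 12/13 0 -5/13 0; 0 0 0 1]
det M = -1; M⁻¹ = [4/13 3/13 12/13 0; -3/5 4/5 -2 0; 48/65 36/65 -5/13 0; 0 0 0 1]
M⁻¹ · (121/25, -264/325, -148/65)ᵀ = (-4/5, 1, 4)ᵀ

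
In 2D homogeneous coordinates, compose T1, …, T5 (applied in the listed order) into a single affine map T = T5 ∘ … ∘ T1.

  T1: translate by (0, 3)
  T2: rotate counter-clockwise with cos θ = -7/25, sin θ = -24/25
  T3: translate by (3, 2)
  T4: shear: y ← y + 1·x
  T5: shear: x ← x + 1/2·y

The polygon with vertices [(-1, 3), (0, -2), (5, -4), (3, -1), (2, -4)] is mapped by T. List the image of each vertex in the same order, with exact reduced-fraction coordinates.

image vertices: (71/5, 258/25), (34/5, 142/25), (-3/10, -47/25), (27/5, 66/25), (12/5, 46/25)

T1 translate by (0, 3): (-1, 3) → (-1, 6); (0, -2) → (0, 1); (5, -4) → (5, -1); (3, -1) → (3, 2); (2, -4) → (2, -1)
T2 rotate counter-clockwise with cos θ = -7/25, sin θ = -24/25: (-1, 6) → (151/25, -18/25); (0, 1) → (24/25, -7/25); (5, -1) → (-59/25, -113/25); (3, 2) → (27/25, -86/25); (2, -1) → (-38/25, -41/25)
T3 translate by (3, 2): (151/25, -18/25) → (226/25, 32/25); (24/25, -7/25) → (99/25, 43/25); (-59/25, -113/25) → (16/25, -63/25); (27/25, -86/25) → (102/25, -36/25); (-38/25, -41/25) → (37/25, 9/25)
T4 shear: y ← y + 1·x: (226/25, 32/25) → (226/25, 258/25); (99/25, 43/25) → (99/25, 142/25); (16/25, -63/25) → (16/25, -47/25); (102/25, -36/25) → (102/25, 66/25); (37/25, 9/25) → (37/25, 46/25)
T5 shear: x ← x + 1/2·y: (226/25, 258/25) → (71/5, 258/25); (99/25, 142/25) → (34/5, 142/25); (16/25, -47/25) → (-3/10, -47/25); (102/25, 66/25) → (27/5, 66/25); (37/25, 46/25) → (12/5, 46/25)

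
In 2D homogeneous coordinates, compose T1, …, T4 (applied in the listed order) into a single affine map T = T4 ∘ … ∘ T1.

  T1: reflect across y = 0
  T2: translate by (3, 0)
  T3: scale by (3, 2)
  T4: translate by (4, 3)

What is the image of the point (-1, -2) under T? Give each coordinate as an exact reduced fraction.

T(p) = (10, 7)

T1 reflect across y = 0: (-1, -2) → (-1, 2)
T2 translate by (3, 0): (-1, 2) → (2, 2)
T3 scale by (3, 2): (2, 2) → (6, 4)
T4 translate by (4, 3): (6, 4) → (10, 7)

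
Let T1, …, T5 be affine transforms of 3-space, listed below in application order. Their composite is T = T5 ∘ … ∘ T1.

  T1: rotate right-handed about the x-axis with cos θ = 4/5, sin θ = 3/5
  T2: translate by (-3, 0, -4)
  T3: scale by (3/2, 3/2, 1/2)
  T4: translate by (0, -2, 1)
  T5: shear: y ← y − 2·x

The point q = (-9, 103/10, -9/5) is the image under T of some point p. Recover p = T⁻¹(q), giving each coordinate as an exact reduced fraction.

p = (-3, -4, 1)

T1 = [1 0 0 0; 0 4/5 -3/5 0; 0 3/5 4/5 0; 0 0 0 1]
T2·T1 = [1 0 0 -3; 0 4/5 -3/5 0; 0 3/5 4/5 -4; 0 0 0 1]
T3·…·T1 = [3/2 0 0 -9/2; 0 6/5 -9/10 0; 0 3/10 2/5 -2; 0 0 0 1]
T4·…·T1 = [3/2 0 0 -9/2; 0 6/5 -9/10 -2; 0 3/10 2/5 -1; 0 0 0 1]
T5·…·T1 = [3/2 0 0 -9/2; -3 6/5 -9/10 7; 0 3/10 2/5 -1; 0 0 0 1]
det M = 9/8; M⁻¹ = [2/3 0 0 3; 16/15 8/15 6/5 34/15; -4/5 -2/5 8/5 4/5; 0 0 0 1]
M⁻¹ · (-9, 103/10, -9/5)ᵀ = (-3, -4, 1)ᵀ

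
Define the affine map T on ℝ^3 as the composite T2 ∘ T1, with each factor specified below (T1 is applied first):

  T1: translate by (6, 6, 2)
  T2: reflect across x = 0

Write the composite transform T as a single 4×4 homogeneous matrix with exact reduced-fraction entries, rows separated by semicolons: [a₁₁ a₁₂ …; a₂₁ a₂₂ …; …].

T = [-1 0 0 -6; 0 1 0 6; 0 0 1 2; 0 0 0 1]

T1 = [1 0 0 6; 0 1 0 6; 0 0 1 2; 0 0 0 1]
T2·T1 = [-1 0 0 -6; 0 1 0 6; 0 0 1 2; 0 0 0 1]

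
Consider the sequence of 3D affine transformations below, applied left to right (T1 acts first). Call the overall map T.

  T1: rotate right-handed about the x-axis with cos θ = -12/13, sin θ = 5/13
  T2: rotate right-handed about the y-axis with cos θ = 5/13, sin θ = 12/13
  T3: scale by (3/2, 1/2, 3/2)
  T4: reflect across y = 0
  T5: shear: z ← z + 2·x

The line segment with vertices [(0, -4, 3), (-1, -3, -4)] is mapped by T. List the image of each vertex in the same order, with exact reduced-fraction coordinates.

T1 rotate right-handed about the x-axis with cos θ = -12/13, sin θ = 5/13: (0, -4, 3) → (0, 33/13, -56/13); (-1, -3, -4) → (-1, 56/13, 33/13)
T2 rotate right-handed about the y-axis with cos θ = 5/13, sin θ = 12/13: (0, 33/13, -56/13) → (-672/169, 33/13, -280/169); (-1, 56/13, 33/13) → (331/169, 56/13, 321/169)
T3 scale by (3/2, 1/2, 3/2): (-672/169, 33/13, -280/169) → (-1008/169, 33/26, -420/169); (331/169, 56/13, 321/169) → (993/338, 28/13, 963/338)
T4 reflect across y = 0: (-1008/169, 33/26, -420/169) → (-1008/169, -33/26, -420/169); (993/338, 28/13, 963/338) → (993/338, -28/13, 963/338)
T5 shear: z ← z + 2·x: (-1008/169, -33/26, -420/169) → (-1008/169, -33/26, -2436/169); (993/338, -28/13, 963/338) → (993/338, -28/13, 2949/338)

image vertices: (-1008/169, -33/26, -2436/169), (993/338, -28/13, 2949/338)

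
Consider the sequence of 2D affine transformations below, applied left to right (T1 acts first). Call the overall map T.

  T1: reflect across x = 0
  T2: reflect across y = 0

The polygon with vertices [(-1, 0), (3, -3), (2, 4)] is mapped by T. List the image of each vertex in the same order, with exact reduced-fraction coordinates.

T1 reflect across x = 0: (-1, 0) → (1, 0); (3, -3) → (-3, -3); (2, 4) → (-2, 4)
T2 reflect across y = 0: (1, 0) → (1, 0); (-3, -3) → (-3, 3); (-2, 4) → (-2, -4)

image vertices: (1, 0), (-3, 3), (-2, -4)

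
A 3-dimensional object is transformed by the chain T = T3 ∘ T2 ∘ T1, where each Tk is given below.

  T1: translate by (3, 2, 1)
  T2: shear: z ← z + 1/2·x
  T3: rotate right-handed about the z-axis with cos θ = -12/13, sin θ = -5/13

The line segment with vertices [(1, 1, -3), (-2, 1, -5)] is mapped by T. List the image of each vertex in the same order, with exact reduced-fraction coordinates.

image vertices: (-33/13, -56/13, 0), (3/13, -41/13, -7/2)

T1 translate by (3, 2, 1): (1, 1, -3) → (4, 3, -2); (-2, 1, -5) → (1, 3, -4)
T2 shear: z ← z + 1/2·x: (4, 3, -2) → (4, 3, 0); (1, 3, -4) → (1, 3, -7/2)
T3 rotate right-handed about the z-axis with cos θ = -12/13, sin θ = -5/13: (4, 3, 0) → (-33/13, -56/13, 0); (1, 3, -7/2) → (3/13, -41/13, -7/2)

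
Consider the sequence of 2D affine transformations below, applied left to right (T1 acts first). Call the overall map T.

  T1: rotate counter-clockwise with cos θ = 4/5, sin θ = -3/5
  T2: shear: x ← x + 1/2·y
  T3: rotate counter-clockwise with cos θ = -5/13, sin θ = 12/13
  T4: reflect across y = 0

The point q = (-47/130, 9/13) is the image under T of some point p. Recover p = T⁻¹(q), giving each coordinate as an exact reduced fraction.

p = (-1, 0)

T1 = [4/5 3/5 0; -3/5 4/5 0; 0 0 1]
T2·T1 = [1/2 1 0; -3/5 4/5 0; 0 0 1]
T3·…·T1 = [47/130 -73/65 0; 9/13 8/13 0; 0 0 1]
T4·…·T1 = [47/130 -73/65 0; -9/13 -8/13 0; 0 0 1]
det M = -1; M⁻¹ = [8/13 -73/65 0; -9/13 -47/130 0; 0 0 1]
M⁻¹ · (-47/130, 9/13)ᵀ = (-1, 0)ᵀ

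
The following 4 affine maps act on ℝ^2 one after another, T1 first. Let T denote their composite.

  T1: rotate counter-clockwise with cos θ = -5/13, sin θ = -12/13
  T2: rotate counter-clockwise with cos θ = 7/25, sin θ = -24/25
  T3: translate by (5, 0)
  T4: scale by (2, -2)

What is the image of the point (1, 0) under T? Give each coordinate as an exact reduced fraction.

T1 rotate counter-clockwise with cos θ = -5/13, sin θ = -12/13: (1, 0) → (-5/13, -12/13)
T2 rotate counter-clockwise with cos θ = 7/25, sin θ = -24/25: (-5/13, -12/13) → (-323/325, 36/325)
T3 translate by (5, 0): (-323/325, 36/325) → (1302/325, 36/325)
T4 scale by (2, -2): (1302/325, 36/325) → (2604/325, -72/325)

T(p) = (2604/325, -72/325)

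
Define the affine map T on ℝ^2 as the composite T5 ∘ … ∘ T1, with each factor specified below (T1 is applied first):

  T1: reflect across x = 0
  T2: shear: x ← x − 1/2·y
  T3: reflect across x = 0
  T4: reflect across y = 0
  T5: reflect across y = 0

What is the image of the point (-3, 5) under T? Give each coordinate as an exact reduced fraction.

T1 reflect across x = 0: (-3, 5) → (3, 5)
T2 shear: x ← x − 1/2·y: (3, 5) → (1/2, 5)
T3 reflect across x = 0: (1/2, 5) → (-1/2, 5)
T4 reflect across y = 0: (-1/2, 5) → (-1/2, -5)
T5 reflect across y = 0: (-1/2, -5) → (-1/2, 5)

T(p) = (-1/2, 5)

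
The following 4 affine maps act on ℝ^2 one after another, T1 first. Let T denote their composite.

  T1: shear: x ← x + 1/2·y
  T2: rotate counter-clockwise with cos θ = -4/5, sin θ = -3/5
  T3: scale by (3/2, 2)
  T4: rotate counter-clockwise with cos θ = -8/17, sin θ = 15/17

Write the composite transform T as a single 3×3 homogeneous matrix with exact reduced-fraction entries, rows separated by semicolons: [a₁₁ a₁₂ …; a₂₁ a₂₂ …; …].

T = [138/85 9/5 0; -42/85 13/10 0; 0 0 1]

T1 = [1 1/2 0; 0 1 0; 0 0 1]
T2·T1 = [-4/5 1/5 0; -3/5 -11/10 0; 0 0 1]
T3·…·T1 = [-6/5 3/10 0; -6/5 -11/5 0; 0 0 1]
T4·…·T1 = [138/85 9/5 0; -42/85 13/10 0; 0 0 1]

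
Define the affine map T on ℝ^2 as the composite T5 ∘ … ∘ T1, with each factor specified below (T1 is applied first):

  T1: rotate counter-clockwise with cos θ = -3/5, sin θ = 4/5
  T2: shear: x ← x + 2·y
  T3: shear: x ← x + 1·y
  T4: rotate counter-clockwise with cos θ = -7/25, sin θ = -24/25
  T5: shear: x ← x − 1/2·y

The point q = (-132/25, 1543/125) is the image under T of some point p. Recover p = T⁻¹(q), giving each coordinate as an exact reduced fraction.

p = (1/2, 5)

T1 = [-3/5 -4/5 0; 4/5 -3/5 0; 0 0 1]
T2·T1 = [1 -2 0; 4/5 -3/5 0; 0 0 1]
T3·…·T1 = [9/5 -13/5 0; 4/5 -3/5 0; 0 0 1]
T4·…·T1 = [33/125 19/125 0; -244/125 333/125 0; 0 0 1]
T5·…·T1 = [31/25 -59/50 0; -244/125 333/125 0; 0 0 1]
det M = 1; M⁻¹ = [333/125 59/50 0; 244/125 31/25 0; 0 0 1]
M⁻¹ · (-132/25, 1543/125)ᵀ = (1/2, 5)ᵀ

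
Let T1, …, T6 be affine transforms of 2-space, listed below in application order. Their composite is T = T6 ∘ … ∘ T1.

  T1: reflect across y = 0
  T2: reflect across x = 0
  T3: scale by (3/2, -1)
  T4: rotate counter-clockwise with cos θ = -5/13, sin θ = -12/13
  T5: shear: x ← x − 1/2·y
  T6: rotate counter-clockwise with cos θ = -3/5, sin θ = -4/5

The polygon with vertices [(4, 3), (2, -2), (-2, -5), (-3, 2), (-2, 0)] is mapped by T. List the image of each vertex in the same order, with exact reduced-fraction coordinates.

image vertices: (231/130, -321/65), (56/13, -2/13), (329/130, 311/65), (-713/130, 58/65), (-153/65, 96/65)

T1 reflect across y = 0: (4, 3) → (4, -3); (2, -2) → (2, 2); (-2, -5) → (-2, 5); (-3, 2) → (-3, -2); (-2, 0) → (-2, 0)
T2 reflect across x = 0: (4, -3) → (-4, -3); (2, 2) → (-2, 2); (-2, 5) → (2, 5); (-3, -2) → (3, -2); (-2, 0) → (2, 0)
T3 scale by (3/2, -1): (-4, -3) → (-6, 3); (-2, 2) → (-3, -2); (2, 5) → (3, -5); (3, -2) → (9/2, 2); (2, 0) → (3, 0)
T4 rotate counter-clockwise with cos θ = -5/13, sin θ = -12/13: (-6, 3) → (66/13, 57/13); (-3, -2) → (-9/13, 46/13); (3, -5) → (-75/13, -11/13); (9/2, 2) → (3/26, -64/13); (3, 0) → (-15/13, -36/13)
T5 shear: x ← x − 1/2·y: (66/13, 57/13) → (75/26, 57/13); (-9/13, 46/13) → (-32/13, 46/13); (-75/13, -11/13) → (-139/26, -11/13); (3/26, -64/13) → (67/26, -64/13); (-15/13, -36/13) → (3/13, -36/13)
T6 rotate counter-clockwise with cos θ = -3/5, sin θ = -4/5: (75/26, 57/13) → (231/130, -321/65); (-32/13, 46/13) → (56/13, -2/13); (-139/26, -11/13) → (329/130, 311/65); (67/26, -64/13) → (-713/130, 58/65); (3/13, -36/13) → (-153/65, 96/65)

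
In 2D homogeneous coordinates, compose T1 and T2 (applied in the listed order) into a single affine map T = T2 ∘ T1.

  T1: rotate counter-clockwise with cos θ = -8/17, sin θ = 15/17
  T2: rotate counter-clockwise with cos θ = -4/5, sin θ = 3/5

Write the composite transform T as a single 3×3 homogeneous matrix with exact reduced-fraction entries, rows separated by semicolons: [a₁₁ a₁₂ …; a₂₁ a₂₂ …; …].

T = [-13/85 84/85 0; -84/85 -13/85 0; 0 0 1]

T1 = [-8/17 -15/17 0; 15/17 -8/17 0; 0 0 1]
T2·T1 = [-13/85 84/85 0; -84/85 -13/85 0; 0 0 1]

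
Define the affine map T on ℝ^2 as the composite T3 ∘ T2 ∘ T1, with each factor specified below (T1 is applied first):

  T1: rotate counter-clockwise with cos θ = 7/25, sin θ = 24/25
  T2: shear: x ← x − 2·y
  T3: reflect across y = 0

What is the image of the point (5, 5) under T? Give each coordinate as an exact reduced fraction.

T(p) = (-79/5, -31/5)

T1 rotate counter-clockwise with cos θ = 7/25, sin θ = 24/25: (5, 5) → (-17/5, 31/5)
T2 shear: x ← x − 2·y: (-17/5, 31/5) → (-79/5, 31/5)
T3 reflect across y = 0: (-79/5, 31/5) → (-79/5, -31/5)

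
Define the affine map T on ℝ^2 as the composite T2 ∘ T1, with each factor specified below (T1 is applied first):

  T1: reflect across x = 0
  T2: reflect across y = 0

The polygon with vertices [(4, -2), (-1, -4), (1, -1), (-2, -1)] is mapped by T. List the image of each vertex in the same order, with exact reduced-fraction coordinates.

T1 reflect across x = 0: (4, -2) → (-4, -2); (-1, -4) → (1, -4); (1, -1) → (-1, -1); (-2, -1) → (2, -1)
T2 reflect across y = 0: (-4, -2) → (-4, 2); (1, -4) → (1, 4); (-1, -1) → (-1, 1); (2, -1) → (2, 1)

image vertices: (-4, 2), (1, 4), (-1, 1), (2, 1)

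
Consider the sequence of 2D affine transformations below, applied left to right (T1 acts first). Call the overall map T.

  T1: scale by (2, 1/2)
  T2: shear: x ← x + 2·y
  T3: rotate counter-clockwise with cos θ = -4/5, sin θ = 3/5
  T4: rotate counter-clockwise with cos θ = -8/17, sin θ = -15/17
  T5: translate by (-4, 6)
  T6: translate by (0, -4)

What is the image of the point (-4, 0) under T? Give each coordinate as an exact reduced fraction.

T(p) = (-956/85, -118/85)

T1 scale by (2, 1/2): (-4, 0) → (-8, 0)
T2 shear: x ← x + 2·y: (-8, 0) → (-8, 0)
T3 rotate counter-clockwise with cos θ = -4/5, sin θ = 3/5: (-8, 0) → (32/5, -24/5)
T4 rotate counter-clockwise with cos θ = -8/17, sin θ = -15/17: (32/5, -24/5) → (-616/85, -288/85)
T5 translate by (-4, 6): (-616/85, -288/85) → (-956/85, 222/85)
T6 translate by (0, -4): (-956/85, 222/85) → (-956/85, -118/85)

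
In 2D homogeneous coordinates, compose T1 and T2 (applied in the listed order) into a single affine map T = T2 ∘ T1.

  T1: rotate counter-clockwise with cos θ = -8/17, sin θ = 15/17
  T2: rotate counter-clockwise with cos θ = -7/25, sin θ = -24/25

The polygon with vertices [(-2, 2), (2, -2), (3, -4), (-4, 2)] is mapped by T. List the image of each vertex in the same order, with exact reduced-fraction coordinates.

T1 rotate counter-clockwise with cos θ = -8/17, sin θ = 15/17: (-2, 2) → (-14/17, -46/17); (2, -2) → (14/17, 46/17); (3, -4) → (36/17, 77/17); (-4, 2) → (2/17, -76/17)
T2 rotate counter-clockwise with cos θ = -7/25, sin θ = -24/25: (-14/17, -46/17) → (-1006/425, 658/425); (14/17, 46/17) → (1006/425, -658/425); (36/17, 77/17) → (1596/425, -1403/425); (2/17, -76/17) → (-1838/425, 484/425)

image vertices: (-1006/425, 658/425), (1006/425, -658/425), (1596/425, -1403/425), (-1838/425, 484/425)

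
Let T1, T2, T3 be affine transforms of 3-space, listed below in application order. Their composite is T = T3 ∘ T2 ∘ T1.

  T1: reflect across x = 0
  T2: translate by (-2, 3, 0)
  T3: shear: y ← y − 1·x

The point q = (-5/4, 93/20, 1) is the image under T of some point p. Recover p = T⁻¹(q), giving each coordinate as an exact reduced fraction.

T1 = [-1 0 0 0; 0 1 0 0; 0 0 1 0; 0 0 0 1]
T2·T1 = [-1 0 0 -2; 0 1 0 3; 0 0 1 0; 0 0 0 1]
T3·…·T1 = [-1 0 0 -2; 1 1 0 5; 0 0 1 0; 0 0 0 1]
det M = -1; M⁻¹ = [-1 0 0 -2; 1 1 0 -3; 0 0 1 0; 0 0 0 1]
M⁻¹ · (-5/4, 93/20, 1)ᵀ = (-3/4, 2/5, 1)ᵀ

p = (-3/4, 2/5, 1)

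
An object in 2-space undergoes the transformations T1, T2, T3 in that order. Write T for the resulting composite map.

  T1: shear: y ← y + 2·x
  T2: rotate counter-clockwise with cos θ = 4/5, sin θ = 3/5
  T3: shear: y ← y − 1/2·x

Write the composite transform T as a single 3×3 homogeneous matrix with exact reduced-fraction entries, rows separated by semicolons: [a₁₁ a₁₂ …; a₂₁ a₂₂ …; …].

T = [-2/5 -3/5 0; 12/5 11/10 0; 0 0 1]

T1 = [1 0 0; 2 1 0; 0 0 1]
T2·T1 = [-2/5 -3/5 0; 11/5 4/5 0; 0 0 1]
T3·…·T1 = [-2/5 -3/5 0; 12/5 11/10 0; 0 0 1]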